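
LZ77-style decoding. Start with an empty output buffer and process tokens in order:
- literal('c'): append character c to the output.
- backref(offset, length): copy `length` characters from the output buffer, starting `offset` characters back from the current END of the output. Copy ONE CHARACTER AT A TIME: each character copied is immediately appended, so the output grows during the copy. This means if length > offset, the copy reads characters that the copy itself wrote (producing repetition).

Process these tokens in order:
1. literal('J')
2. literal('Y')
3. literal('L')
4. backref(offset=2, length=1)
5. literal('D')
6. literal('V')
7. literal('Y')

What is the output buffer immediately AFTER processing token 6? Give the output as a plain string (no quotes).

Answer: JYLYDV

Derivation:
Token 1: literal('J'). Output: "J"
Token 2: literal('Y'). Output: "JY"
Token 3: literal('L'). Output: "JYL"
Token 4: backref(off=2, len=1). Copied 'Y' from pos 1. Output: "JYLY"
Token 5: literal('D'). Output: "JYLYD"
Token 6: literal('V'). Output: "JYLYDV"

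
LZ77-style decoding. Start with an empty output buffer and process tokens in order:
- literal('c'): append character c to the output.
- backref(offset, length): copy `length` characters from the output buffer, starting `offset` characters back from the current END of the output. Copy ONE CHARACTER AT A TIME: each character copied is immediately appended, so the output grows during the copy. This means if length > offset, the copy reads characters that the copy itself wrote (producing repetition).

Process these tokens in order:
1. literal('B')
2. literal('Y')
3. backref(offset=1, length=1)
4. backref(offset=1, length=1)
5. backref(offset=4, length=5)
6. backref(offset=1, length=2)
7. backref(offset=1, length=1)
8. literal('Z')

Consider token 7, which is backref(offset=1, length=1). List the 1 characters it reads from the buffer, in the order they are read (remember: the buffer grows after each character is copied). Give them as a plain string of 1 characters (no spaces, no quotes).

Answer: B

Derivation:
Token 1: literal('B'). Output: "B"
Token 2: literal('Y'). Output: "BY"
Token 3: backref(off=1, len=1). Copied 'Y' from pos 1. Output: "BYY"
Token 4: backref(off=1, len=1). Copied 'Y' from pos 2. Output: "BYYY"
Token 5: backref(off=4, len=5) (overlapping!). Copied 'BYYYB' from pos 0. Output: "BYYYBYYYB"
Token 6: backref(off=1, len=2) (overlapping!). Copied 'BB' from pos 8. Output: "BYYYBYYYBBB"
Token 7: backref(off=1, len=1). Buffer before: "BYYYBYYYBBB" (len 11)
  byte 1: read out[10]='B', append. Buffer now: "BYYYBYYYBBBB"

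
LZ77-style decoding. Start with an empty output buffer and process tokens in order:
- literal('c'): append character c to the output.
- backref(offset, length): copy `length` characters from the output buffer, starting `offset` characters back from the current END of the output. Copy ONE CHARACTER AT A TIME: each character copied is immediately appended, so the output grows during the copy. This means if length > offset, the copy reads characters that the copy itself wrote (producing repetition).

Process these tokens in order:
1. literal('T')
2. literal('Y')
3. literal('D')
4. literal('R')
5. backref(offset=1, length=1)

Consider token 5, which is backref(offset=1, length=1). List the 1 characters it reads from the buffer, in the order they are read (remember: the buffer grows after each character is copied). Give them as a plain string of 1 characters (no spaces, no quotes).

Answer: R

Derivation:
Token 1: literal('T'). Output: "T"
Token 2: literal('Y'). Output: "TY"
Token 3: literal('D'). Output: "TYD"
Token 4: literal('R'). Output: "TYDR"
Token 5: backref(off=1, len=1). Buffer before: "TYDR" (len 4)
  byte 1: read out[3]='R', append. Buffer now: "TYDRR"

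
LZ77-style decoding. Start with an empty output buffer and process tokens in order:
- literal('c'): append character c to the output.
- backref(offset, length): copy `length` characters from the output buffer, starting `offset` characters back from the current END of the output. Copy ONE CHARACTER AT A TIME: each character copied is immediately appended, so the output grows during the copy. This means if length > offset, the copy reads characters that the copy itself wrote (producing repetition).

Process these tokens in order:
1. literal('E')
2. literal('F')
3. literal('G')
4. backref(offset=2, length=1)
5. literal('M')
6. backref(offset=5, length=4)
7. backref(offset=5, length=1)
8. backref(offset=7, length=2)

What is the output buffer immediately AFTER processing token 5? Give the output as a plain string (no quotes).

Token 1: literal('E'). Output: "E"
Token 2: literal('F'). Output: "EF"
Token 3: literal('G'). Output: "EFG"
Token 4: backref(off=2, len=1). Copied 'F' from pos 1. Output: "EFGF"
Token 5: literal('M'). Output: "EFGFM"

Answer: EFGFM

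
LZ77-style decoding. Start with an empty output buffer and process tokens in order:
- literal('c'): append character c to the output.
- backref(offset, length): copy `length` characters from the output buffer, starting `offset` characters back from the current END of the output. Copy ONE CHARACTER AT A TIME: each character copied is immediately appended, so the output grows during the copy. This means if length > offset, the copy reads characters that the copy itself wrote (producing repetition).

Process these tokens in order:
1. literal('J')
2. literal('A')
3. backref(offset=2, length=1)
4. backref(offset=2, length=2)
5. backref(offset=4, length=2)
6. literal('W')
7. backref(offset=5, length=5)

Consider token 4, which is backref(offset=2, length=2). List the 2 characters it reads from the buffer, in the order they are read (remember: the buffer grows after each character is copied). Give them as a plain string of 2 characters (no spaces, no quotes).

Token 1: literal('J'). Output: "J"
Token 2: literal('A'). Output: "JA"
Token 3: backref(off=2, len=1). Copied 'J' from pos 0. Output: "JAJ"
Token 4: backref(off=2, len=2). Buffer before: "JAJ" (len 3)
  byte 1: read out[1]='A', append. Buffer now: "JAJA"
  byte 2: read out[2]='J', append. Buffer now: "JAJAJ"

Answer: AJ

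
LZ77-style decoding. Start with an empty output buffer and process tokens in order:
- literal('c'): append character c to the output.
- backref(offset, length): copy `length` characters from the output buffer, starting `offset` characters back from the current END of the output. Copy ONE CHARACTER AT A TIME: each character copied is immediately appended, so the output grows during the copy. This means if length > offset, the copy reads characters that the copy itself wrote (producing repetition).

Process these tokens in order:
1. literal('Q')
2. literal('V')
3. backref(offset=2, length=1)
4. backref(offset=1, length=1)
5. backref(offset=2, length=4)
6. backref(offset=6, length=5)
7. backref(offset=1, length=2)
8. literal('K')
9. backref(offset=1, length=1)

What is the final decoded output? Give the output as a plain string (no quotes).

Answer: QVQQQQQQQQQQQQQKK

Derivation:
Token 1: literal('Q'). Output: "Q"
Token 2: literal('V'). Output: "QV"
Token 3: backref(off=2, len=1). Copied 'Q' from pos 0. Output: "QVQ"
Token 4: backref(off=1, len=1). Copied 'Q' from pos 2. Output: "QVQQ"
Token 5: backref(off=2, len=4) (overlapping!). Copied 'QQQQ' from pos 2. Output: "QVQQQQQQ"
Token 6: backref(off=6, len=5). Copied 'QQQQQ' from pos 2. Output: "QVQQQQQQQQQQQ"
Token 7: backref(off=1, len=2) (overlapping!). Copied 'QQ' from pos 12. Output: "QVQQQQQQQQQQQQQ"
Token 8: literal('K'). Output: "QVQQQQQQQQQQQQQK"
Token 9: backref(off=1, len=1). Copied 'K' from pos 15. Output: "QVQQQQQQQQQQQQQKK"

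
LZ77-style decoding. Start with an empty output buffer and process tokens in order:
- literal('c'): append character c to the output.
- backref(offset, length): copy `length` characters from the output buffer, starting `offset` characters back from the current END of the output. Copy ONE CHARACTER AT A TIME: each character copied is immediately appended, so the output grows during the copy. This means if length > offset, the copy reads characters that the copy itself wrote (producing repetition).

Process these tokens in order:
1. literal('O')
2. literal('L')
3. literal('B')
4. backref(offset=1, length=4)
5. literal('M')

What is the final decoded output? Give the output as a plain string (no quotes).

Answer: OLBBBBBM

Derivation:
Token 1: literal('O'). Output: "O"
Token 2: literal('L'). Output: "OL"
Token 3: literal('B'). Output: "OLB"
Token 4: backref(off=1, len=4) (overlapping!). Copied 'BBBB' from pos 2. Output: "OLBBBBB"
Token 5: literal('M'). Output: "OLBBBBBM"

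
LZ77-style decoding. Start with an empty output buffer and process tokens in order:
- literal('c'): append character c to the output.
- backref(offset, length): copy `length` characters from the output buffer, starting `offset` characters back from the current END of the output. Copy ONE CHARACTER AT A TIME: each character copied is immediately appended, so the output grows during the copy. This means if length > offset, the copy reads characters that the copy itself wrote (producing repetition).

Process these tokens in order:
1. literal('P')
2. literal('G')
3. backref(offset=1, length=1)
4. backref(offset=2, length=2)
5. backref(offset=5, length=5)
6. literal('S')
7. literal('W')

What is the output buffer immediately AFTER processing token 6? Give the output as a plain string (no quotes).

Token 1: literal('P'). Output: "P"
Token 2: literal('G'). Output: "PG"
Token 3: backref(off=1, len=1). Copied 'G' from pos 1. Output: "PGG"
Token 4: backref(off=2, len=2). Copied 'GG' from pos 1. Output: "PGGGG"
Token 5: backref(off=5, len=5). Copied 'PGGGG' from pos 0. Output: "PGGGGPGGGG"
Token 6: literal('S'). Output: "PGGGGPGGGGS"

Answer: PGGGGPGGGGS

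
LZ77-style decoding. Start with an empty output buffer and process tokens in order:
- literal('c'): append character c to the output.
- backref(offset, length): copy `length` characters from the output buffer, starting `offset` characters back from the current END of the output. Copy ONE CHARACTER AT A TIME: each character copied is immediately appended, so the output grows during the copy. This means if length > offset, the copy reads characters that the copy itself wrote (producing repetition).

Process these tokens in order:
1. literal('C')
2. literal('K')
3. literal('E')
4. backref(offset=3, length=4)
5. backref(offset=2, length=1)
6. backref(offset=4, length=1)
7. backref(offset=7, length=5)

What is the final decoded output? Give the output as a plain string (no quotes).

Token 1: literal('C'). Output: "C"
Token 2: literal('K'). Output: "CK"
Token 3: literal('E'). Output: "CKE"
Token 4: backref(off=3, len=4) (overlapping!). Copied 'CKEC' from pos 0. Output: "CKECKEC"
Token 5: backref(off=2, len=1). Copied 'E' from pos 5. Output: "CKECKECE"
Token 6: backref(off=4, len=1). Copied 'K' from pos 4. Output: "CKECKECEK"
Token 7: backref(off=7, len=5). Copied 'ECKEC' from pos 2. Output: "CKECKECEKECKEC"

Answer: CKECKECEKECKEC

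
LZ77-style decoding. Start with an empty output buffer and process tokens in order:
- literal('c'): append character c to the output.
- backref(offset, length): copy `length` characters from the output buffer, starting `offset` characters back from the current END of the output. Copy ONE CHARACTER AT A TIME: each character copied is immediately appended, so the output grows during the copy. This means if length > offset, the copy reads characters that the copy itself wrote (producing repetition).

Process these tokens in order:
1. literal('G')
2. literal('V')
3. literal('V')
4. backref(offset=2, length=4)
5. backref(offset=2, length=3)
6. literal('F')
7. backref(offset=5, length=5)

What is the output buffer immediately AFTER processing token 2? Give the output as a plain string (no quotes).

Token 1: literal('G'). Output: "G"
Token 2: literal('V'). Output: "GV"

Answer: GV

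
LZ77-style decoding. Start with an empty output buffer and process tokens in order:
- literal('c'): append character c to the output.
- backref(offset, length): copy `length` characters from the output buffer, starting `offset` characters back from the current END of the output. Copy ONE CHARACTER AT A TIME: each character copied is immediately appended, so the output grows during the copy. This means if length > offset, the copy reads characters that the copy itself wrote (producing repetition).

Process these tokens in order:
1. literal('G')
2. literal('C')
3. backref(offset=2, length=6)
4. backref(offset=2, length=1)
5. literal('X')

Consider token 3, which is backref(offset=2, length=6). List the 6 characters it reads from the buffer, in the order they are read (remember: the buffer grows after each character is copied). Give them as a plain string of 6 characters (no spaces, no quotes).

Answer: GCGCGC

Derivation:
Token 1: literal('G'). Output: "G"
Token 2: literal('C'). Output: "GC"
Token 3: backref(off=2, len=6). Buffer before: "GC" (len 2)
  byte 1: read out[0]='G', append. Buffer now: "GCG"
  byte 2: read out[1]='C', append. Buffer now: "GCGC"
  byte 3: read out[2]='G', append. Buffer now: "GCGCG"
  byte 4: read out[3]='C', append. Buffer now: "GCGCGC"
  byte 5: read out[4]='G', append. Buffer now: "GCGCGCG"
  byte 6: read out[5]='C', append. Buffer now: "GCGCGCGC"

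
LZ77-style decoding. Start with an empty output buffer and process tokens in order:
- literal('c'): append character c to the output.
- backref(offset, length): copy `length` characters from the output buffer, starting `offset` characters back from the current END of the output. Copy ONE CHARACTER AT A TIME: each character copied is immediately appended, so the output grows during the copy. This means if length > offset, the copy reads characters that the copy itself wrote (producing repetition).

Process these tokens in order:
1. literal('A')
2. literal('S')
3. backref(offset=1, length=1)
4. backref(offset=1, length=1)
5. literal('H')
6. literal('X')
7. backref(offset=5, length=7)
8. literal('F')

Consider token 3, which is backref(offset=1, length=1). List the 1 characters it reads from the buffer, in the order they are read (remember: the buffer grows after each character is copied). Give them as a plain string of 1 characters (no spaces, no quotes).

Token 1: literal('A'). Output: "A"
Token 2: literal('S'). Output: "AS"
Token 3: backref(off=1, len=1). Buffer before: "AS" (len 2)
  byte 1: read out[1]='S', append. Buffer now: "ASS"

Answer: S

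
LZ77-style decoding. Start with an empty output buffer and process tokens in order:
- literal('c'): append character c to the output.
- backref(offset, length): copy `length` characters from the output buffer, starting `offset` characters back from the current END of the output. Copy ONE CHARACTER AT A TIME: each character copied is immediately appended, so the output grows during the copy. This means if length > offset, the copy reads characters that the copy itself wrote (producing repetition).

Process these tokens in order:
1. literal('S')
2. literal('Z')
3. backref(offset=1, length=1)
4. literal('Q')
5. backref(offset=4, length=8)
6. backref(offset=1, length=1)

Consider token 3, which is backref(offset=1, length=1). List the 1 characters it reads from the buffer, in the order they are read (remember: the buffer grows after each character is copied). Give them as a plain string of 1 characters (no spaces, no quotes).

Answer: Z

Derivation:
Token 1: literal('S'). Output: "S"
Token 2: literal('Z'). Output: "SZ"
Token 3: backref(off=1, len=1). Buffer before: "SZ" (len 2)
  byte 1: read out[1]='Z', append. Buffer now: "SZZ"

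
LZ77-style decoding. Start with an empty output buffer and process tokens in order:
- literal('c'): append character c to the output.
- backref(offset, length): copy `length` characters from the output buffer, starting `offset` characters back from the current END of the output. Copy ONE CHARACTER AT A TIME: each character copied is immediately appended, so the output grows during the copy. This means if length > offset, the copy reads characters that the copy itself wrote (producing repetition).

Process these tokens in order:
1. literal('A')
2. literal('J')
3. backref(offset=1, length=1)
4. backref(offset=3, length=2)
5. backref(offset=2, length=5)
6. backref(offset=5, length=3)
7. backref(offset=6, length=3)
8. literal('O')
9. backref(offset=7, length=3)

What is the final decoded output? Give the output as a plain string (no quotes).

Token 1: literal('A'). Output: "A"
Token 2: literal('J'). Output: "AJ"
Token 3: backref(off=1, len=1). Copied 'J' from pos 1. Output: "AJJ"
Token 4: backref(off=3, len=2). Copied 'AJ' from pos 0. Output: "AJJAJ"
Token 5: backref(off=2, len=5) (overlapping!). Copied 'AJAJA' from pos 3. Output: "AJJAJAJAJA"
Token 6: backref(off=5, len=3). Copied 'AJA' from pos 5. Output: "AJJAJAJAJAAJA"
Token 7: backref(off=6, len=3). Copied 'AJA' from pos 7. Output: "AJJAJAJAJAAJAAJA"
Token 8: literal('O'). Output: "AJJAJAJAJAAJAAJAO"
Token 9: backref(off=7, len=3). Copied 'AJA' from pos 10. Output: "AJJAJAJAJAAJAAJAOAJA"

Answer: AJJAJAJAJAAJAAJAOAJA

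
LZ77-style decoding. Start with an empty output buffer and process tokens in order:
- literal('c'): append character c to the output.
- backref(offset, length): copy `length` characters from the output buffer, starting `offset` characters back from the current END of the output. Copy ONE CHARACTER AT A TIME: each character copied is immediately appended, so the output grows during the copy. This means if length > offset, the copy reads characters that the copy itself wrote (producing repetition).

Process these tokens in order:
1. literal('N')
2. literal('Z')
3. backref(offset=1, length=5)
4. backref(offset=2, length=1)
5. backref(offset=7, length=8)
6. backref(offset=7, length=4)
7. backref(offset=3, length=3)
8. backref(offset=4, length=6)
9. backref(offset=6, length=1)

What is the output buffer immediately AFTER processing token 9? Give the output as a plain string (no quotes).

Token 1: literal('N'). Output: "N"
Token 2: literal('Z'). Output: "NZ"
Token 3: backref(off=1, len=5) (overlapping!). Copied 'ZZZZZ' from pos 1. Output: "NZZZZZZ"
Token 4: backref(off=2, len=1). Copied 'Z' from pos 5. Output: "NZZZZZZZ"
Token 5: backref(off=7, len=8) (overlapping!). Copied 'ZZZZZZZZ' from pos 1. Output: "NZZZZZZZZZZZZZZZ"
Token 6: backref(off=7, len=4). Copied 'ZZZZ' from pos 9. Output: "NZZZZZZZZZZZZZZZZZZZ"
Token 7: backref(off=3, len=3). Copied 'ZZZ' from pos 17. Output: "NZZZZZZZZZZZZZZZZZZZZZZ"
Token 8: backref(off=4, len=6) (overlapping!). Copied 'ZZZZZZ' from pos 19. Output: "NZZZZZZZZZZZZZZZZZZZZZZZZZZZZ"
Token 9: backref(off=6, len=1). Copied 'Z' from pos 23. Output: "NZZZZZZZZZZZZZZZZZZZZZZZZZZZZZ"

Answer: NZZZZZZZZZZZZZZZZZZZZZZZZZZZZZ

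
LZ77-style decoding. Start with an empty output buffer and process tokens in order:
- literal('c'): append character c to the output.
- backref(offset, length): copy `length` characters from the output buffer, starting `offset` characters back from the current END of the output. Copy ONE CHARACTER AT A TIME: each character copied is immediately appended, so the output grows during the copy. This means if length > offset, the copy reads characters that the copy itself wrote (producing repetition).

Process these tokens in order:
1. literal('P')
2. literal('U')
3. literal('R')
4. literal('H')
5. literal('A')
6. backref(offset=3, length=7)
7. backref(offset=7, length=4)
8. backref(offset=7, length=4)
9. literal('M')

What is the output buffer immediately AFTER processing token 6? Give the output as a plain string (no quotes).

Answer: PURHARHARHAR

Derivation:
Token 1: literal('P'). Output: "P"
Token 2: literal('U'). Output: "PU"
Token 3: literal('R'). Output: "PUR"
Token 4: literal('H'). Output: "PURH"
Token 5: literal('A'). Output: "PURHA"
Token 6: backref(off=3, len=7) (overlapping!). Copied 'RHARHAR' from pos 2. Output: "PURHARHARHAR"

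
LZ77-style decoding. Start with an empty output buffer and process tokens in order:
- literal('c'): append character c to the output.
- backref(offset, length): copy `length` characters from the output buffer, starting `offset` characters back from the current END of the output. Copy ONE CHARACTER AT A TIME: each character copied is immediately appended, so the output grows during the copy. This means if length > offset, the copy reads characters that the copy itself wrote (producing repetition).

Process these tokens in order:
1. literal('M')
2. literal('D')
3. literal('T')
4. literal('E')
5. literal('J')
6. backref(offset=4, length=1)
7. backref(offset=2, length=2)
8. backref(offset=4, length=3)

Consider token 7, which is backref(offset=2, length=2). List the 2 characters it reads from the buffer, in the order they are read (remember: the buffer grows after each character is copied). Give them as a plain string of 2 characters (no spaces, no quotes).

Token 1: literal('M'). Output: "M"
Token 2: literal('D'). Output: "MD"
Token 3: literal('T'). Output: "MDT"
Token 4: literal('E'). Output: "MDTE"
Token 5: literal('J'). Output: "MDTEJ"
Token 6: backref(off=4, len=1). Copied 'D' from pos 1. Output: "MDTEJD"
Token 7: backref(off=2, len=2). Buffer before: "MDTEJD" (len 6)
  byte 1: read out[4]='J', append. Buffer now: "MDTEJDJ"
  byte 2: read out[5]='D', append. Buffer now: "MDTEJDJD"

Answer: JD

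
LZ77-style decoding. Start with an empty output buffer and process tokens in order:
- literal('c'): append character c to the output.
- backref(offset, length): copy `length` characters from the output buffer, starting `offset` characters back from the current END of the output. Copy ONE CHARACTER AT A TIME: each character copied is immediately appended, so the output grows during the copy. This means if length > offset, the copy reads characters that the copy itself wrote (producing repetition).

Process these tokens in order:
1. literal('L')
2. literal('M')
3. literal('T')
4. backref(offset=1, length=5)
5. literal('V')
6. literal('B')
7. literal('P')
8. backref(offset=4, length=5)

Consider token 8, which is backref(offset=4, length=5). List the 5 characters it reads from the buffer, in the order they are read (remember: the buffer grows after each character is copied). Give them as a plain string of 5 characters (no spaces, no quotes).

Answer: TVBPT

Derivation:
Token 1: literal('L'). Output: "L"
Token 2: literal('M'). Output: "LM"
Token 3: literal('T'). Output: "LMT"
Token 4: backref(off=1, len=5) (overlapping!). Copied 'TTTTT' from pos 2. Output: "LMTTTTTT"
Token 5: literal('V'). Output: "LMTTTTTTV"
Token 6: literal('B'). Output: "LMTTTTTTVB"
Token 7: literal('P'). Output: "LMTTTTTTVBP"
Token 8: backref(off=4, len=5). Buffer before: "LMTTTTTTVBP" (len 11)
  byte 1: read out[7]='T', append. Buffer now: "LMTTTTTTVBPT"
  byte 2: read out[8]='V', append. Buffer now: "LMTTTTTTVBPTV"
  byte 3: read out[9]='B', append. Buffer now: "LMTTTTTTVBPTVB"
  byte 4: read out[10]='P', append. Buffer now: "LMTTTTTTVBPTVBP"
  byte 5: read out[11]='T', append. Buffer now: "LMTTTTTTVBPTVBPT"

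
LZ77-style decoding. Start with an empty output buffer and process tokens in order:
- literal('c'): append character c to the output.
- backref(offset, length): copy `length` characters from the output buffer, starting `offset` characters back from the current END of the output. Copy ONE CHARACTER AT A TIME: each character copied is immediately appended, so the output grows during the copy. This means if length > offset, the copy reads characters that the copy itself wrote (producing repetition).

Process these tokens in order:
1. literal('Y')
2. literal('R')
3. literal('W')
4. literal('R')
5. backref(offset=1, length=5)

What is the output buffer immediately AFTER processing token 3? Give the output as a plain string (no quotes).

Token 1: literal('Y'). Output: "Y"
Token 2: literal('R'). Output: "YR"
Token 3: literal('W'). Output: "YRW"

Answer: YRW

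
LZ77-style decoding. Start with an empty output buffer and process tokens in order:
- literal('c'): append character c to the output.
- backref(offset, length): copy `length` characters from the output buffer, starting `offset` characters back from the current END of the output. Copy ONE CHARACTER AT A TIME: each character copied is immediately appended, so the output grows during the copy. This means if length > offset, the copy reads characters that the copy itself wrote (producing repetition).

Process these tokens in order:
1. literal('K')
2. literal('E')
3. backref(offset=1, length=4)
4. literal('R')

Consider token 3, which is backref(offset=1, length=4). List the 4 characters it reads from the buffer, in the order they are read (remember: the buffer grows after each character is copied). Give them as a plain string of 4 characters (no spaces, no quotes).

Answer: EEEE

Derivation:
Token 1: literal('K'). Output: "K"
Token 2: literal('E'). Output: "KE"
Token 3: backref(off=1, len=4). Buffer before: "KE" (len 2)
  byte 1: read out[1]='E', append. Buffer now: "KEE"
  byte 2: read out[2]='E', append. Buffer now: "KEEE"
  byte 3: read out[3]='E', append. Buffer now: "KEEEE"
  byte 4: read out[4]='E', append. Buffer now: "KEEEEE"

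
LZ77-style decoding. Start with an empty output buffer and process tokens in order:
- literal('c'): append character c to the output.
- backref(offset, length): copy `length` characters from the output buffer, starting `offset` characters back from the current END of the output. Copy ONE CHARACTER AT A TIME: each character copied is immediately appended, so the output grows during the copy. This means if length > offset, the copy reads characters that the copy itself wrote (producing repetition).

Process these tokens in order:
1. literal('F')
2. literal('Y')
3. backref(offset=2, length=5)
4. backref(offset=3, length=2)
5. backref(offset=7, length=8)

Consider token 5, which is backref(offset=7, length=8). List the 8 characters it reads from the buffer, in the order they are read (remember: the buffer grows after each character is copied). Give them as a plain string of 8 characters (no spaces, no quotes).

Token 1: literal('F'). Output: "F"
Token 2: literal('Y'). Output: "FY"
Token 3: backref(off=2, len=5) (overlapping!). Copied 'FYFYF' from pos 0. Output: "FYFYFYF"
Token 4: backref(off=3, len=2). Copied 'FY' from pos 4. Output: "FYFYFYFFY"
Token 5: backref(off=7, len=8). Buffer before: "FYFYFYFFY" (len 9)
  byte 1: read out[2]='F', append. Buffer now: "FYFYFYFFYF"
  byte 2: read out[3]='Y', append. Buffer now: "FYFYFYFFYFY"
  byte 3: read out[4]='F', append. Buffer now: "FYFYFYFFYFYF"
  byte 4: read out[5]='Y', append. Buffer now: "FYFYFYFFYFYFY"
  byte 5: read out[6]='F', append. Buffer now: "FYFYFYFFYFYFYF"
  byte 6: read out[7]='F', append. Buffer now: "FYFYFYFFYFYFYFF"
  byte 7: read out[8]='Y', append. Buffer now: "FYFYFYFFYFYFYFFY"
  byte 8: read out[9]='F', append. Buffer now: "FYFYFYFFYFYFYFFYF"

Answer: FYFYFFYF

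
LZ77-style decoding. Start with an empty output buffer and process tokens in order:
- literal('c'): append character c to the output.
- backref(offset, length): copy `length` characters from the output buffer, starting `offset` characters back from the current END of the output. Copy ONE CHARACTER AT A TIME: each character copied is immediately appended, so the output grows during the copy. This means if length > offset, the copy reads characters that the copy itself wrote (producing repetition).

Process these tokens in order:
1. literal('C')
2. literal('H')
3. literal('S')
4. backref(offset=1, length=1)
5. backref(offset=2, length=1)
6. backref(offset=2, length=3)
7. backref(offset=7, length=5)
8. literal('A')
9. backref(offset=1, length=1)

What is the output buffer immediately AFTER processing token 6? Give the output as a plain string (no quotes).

Token 1: literal('C'). Output: "C"
Token 2: literal('H'). Output: "CH"
Token 3: literal('S'). Output: "CHS"
Token 4: backref(off=1, len=1). Copied 'S' from pos 2. Output: "CHSS"
Token 5: backref(off=2, len=1). Copied 'S' from pos 2. Output: "CHSSS"
Token 6: backref(off=2, len=3) (overlapping!). Copied 'SSS' from pos 3. Output: "CHSSSSSS"

Answer: CHSSSSSS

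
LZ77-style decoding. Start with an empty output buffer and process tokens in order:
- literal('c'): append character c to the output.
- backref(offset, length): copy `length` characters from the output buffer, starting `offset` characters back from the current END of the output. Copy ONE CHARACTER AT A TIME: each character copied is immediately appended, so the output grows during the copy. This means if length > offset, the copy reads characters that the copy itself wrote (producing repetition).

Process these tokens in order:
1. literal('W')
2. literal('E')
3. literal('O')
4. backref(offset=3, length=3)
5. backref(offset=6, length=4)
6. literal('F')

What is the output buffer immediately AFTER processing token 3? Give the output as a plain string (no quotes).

Token 1: literal('W'). Output: "W"
Token 2: literal('E'). Output: "WE"
Token 3: literal('O'). Output: "WEO"

Answer: WEO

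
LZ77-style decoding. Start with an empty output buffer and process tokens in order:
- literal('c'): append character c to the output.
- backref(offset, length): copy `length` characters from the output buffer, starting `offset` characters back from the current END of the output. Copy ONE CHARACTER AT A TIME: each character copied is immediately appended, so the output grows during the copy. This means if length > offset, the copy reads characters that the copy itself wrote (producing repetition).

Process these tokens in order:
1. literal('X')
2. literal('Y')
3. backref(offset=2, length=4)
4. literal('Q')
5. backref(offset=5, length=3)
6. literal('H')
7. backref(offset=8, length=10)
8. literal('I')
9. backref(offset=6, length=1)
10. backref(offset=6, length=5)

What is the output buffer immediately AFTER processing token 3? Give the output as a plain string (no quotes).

Token 1: literal('X'). Output: "X"
Token 2: literal('Y'). Output: "XY"
Token 3: backref(off=2, len=4) (overlapping!). Copied 'XYXY' from pos 0. Output: "XYXYXY"

Answer: XYXYXY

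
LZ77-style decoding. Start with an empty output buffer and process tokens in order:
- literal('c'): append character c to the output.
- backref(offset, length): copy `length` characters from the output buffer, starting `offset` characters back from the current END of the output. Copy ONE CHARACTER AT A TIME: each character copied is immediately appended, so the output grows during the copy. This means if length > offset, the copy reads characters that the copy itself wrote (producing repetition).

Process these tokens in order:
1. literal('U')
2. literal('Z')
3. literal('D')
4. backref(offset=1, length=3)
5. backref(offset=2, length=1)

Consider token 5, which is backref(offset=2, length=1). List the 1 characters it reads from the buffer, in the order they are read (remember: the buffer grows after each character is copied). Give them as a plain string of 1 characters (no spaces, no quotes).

Token 1: literal('U'). Output: "U"
Token 2: literal('Z'). Output: "UZ"
Token 3: literal('D'). Output: "UZD"
Token 4: backref(off=1, len=3) (overlapping!). Copied 'DDD' from pos 2. Output: "UZDDDD"
Token 5: backref(off=2, len=1). Buffer before: "UZDDDD" (len 6)
  byte 1: read out[4]='D', append. Buffer now: "UZDDDDD"

Answer: D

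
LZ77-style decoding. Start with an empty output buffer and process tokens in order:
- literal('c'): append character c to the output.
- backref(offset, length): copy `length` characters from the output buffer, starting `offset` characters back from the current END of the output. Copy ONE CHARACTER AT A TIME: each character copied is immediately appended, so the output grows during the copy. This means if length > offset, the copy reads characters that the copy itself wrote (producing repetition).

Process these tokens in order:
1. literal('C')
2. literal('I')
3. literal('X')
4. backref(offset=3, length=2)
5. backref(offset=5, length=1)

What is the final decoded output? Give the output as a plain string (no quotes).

Token 1: literal('C'). Output: "C"
Token 2: literal('I'). Output: "CI"
Token 3: literal('X'). Output: "CIX"
Token 4: backref(off=3, len=2). Copied 'CI' from pos 0. Output: "CIXCI"
Token 5: backref(off=5, len=1). Copied 'C' from pos 0. Output: "CIXCIC"

Answer: CIXCIC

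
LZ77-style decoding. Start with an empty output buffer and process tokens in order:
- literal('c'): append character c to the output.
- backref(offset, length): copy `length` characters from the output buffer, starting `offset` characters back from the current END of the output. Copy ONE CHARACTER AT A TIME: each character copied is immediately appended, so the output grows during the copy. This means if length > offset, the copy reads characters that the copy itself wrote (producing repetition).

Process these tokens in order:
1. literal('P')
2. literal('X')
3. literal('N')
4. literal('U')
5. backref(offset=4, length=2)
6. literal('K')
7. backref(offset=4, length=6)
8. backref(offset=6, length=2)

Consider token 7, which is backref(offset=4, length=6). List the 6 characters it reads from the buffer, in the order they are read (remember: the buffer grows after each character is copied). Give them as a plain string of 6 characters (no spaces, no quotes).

Token 1: literal('P'). Output: "P"
Token 2: literal('X'). Output: "PX"
Token 3: literal('N'). Output: "PXN"
Token 4: literal('U'). Output: "PXNU"
Token 5: backref(off=4, len=2). Copied 'PX' from pos 0. Output: "PXNUPX"
Token 6: literal('K'). Output: "PXNUPXK"
Token 7: backref(off=4, len=6). Buffer before: "PXNUPXK" (len 7)
  byte 1: read out[3]='U', append. Buffer now: "PXNUPXKU"
  byte 2: read out[4]='P', append. Buffer now: "PXNUPXKUP"
  byte 3: read out[5]='X', append. Buffer now: "PXNUPXKUPX"
  byte 4: read out[6]='K', append. Buffer now: "PXNUPXKUPXK"
  byte 5: read out[7]='U', append. Buffer now: "PXNUPXKUPXKU"
  byte 6: read out[8]='P', append. Buffer now: "PXNUPXKUPXKUP"

Answer: UPXKUP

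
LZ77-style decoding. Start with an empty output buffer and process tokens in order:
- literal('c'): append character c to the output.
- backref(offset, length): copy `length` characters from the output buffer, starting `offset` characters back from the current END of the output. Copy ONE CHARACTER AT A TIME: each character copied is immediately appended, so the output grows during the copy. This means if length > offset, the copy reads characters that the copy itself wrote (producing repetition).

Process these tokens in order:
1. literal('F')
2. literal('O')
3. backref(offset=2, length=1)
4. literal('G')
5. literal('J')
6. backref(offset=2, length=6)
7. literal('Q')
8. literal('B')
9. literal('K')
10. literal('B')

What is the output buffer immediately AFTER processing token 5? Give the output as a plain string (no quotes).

Answer: FOFGJ

Derivation:
Token 1: literal('F'). Output: "F"
Token 2: literal('O'). Output: "FO"
Token 3: backref(off=2, len=1). Copied 'F' from pos 0. Output: "FOF"
Token 4: literal('G'). Output: "FOFG"
Token 5: literal('J'). Output: "FOFGJ"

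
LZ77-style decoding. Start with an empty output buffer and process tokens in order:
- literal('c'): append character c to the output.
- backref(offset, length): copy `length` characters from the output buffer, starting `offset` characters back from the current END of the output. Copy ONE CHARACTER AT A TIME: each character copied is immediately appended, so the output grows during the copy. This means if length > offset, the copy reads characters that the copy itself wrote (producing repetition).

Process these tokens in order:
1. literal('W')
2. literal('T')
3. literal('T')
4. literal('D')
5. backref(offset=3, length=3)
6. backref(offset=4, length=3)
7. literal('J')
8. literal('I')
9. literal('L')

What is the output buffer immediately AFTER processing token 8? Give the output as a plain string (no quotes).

Token 1: literal('W'). Output: "W"
Token 2: literal('T'). Output: "WT"
Token 3: literal('T'). Output: "WTT"
Token 4: literal('D'). Output: "WTTD"
Token 5: backref(off=3, len=3). Copied 'TTD' from pos 1. Output: "WTTDTTD"
Token 6: backref(off=4, len=3). Copied 'DTT' from pos 3. Output: "WTTDTTDDTT"
Token 7: literal('J'). Output: "WTTDTTDDTTJ"
Token 8: literal('I'). Output: "WTTDTTDDTTJI"

Answer: WTTDTTDDTTJI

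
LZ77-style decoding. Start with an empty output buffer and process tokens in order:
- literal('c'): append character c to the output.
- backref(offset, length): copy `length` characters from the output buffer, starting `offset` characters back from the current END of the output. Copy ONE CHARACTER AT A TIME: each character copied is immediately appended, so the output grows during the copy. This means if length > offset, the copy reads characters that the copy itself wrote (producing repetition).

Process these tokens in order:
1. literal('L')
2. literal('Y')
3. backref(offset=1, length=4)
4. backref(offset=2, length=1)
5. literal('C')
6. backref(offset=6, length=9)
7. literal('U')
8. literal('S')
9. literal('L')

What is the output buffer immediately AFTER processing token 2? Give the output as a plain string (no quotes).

Token 1: literal('L'). Output: "L"
Token 2: literal('Y'). Output: "LY"

Answer: LY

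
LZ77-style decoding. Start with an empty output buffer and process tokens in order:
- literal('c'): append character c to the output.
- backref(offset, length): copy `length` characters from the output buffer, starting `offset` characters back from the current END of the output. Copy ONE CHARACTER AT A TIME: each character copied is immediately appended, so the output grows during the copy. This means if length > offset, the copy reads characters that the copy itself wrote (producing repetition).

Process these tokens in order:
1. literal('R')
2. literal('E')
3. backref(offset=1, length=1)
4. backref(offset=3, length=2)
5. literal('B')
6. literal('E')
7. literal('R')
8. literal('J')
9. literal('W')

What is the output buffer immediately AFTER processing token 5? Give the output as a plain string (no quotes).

Answer: REEREB

Derivation:
Token 1: literal('R'). Output: "R"
Token 2: literal('E'). Output: "RE"
Token 3: backref(off=1, len=1). Copied 'E' from pos 1. Output: "REE"
Token 4: backref(off=3, len=2). Copied 'RE' from pos 0. Output: "REERE"
Token 5: literal('B'). Output: "REEREB"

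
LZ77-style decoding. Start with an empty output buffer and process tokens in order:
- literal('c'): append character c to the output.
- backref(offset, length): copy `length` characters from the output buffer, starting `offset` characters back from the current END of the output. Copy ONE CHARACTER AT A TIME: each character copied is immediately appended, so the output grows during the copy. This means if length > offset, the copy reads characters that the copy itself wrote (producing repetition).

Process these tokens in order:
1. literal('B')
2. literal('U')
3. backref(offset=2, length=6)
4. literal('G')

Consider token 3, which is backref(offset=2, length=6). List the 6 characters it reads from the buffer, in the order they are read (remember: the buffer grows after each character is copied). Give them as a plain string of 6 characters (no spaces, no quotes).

Answer: BUBUBU

Derivation:
Token 1: literal('B'). Output: "B"
Token 2: literal('U'). Output: "BU"
Token 3: backref(off=2, len=6). Buffer before: "BU" (len 2)
  byte 1: read out[0]='B', append. Buffer now: "BUB"
  byte 2: read out[1]='U', append. Buffer now: "BUBU"
  byte 3: read out[2]='B', append. Buffer now: "BUBUB"
  byte 4: read out[3]='U', append. Buffer now: "BUBUBU"
  byte 5: read out[4]='B', append. Buffer now: "BUBUBUB"
  byte 6: read out[5]='U', append. Buffer now: "BUBUBUBU"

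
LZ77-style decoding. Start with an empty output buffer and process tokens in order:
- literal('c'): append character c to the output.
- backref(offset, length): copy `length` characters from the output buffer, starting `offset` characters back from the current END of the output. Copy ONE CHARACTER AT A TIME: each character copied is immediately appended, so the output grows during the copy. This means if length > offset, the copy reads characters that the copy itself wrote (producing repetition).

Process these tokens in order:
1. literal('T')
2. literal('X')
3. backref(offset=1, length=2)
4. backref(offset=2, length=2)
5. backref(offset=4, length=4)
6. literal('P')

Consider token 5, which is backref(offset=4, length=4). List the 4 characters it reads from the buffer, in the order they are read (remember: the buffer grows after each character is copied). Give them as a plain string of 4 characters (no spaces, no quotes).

Answer: XXXX

Derivation:
Token 1: literal('T'). Output: "T"
Token 2: literal('X'). Output: "TX"
Token 3: backref(off=1, len=2) (overlapping!). Copied 'XX' from pos 1. Output: "TXXX"
Token 4: backref(off=2, len=2). Copied 'XX' from pos 2. Output: "TXXXXX"
Token 5: backref(off=4, len=4). Buffer before: "TXXXXX" (len 6)
  byte 1: read out[2]='X', append. Buffer now: "TXXXXXX"
  byte 2: read out[3]='X', append. Buffer now: "TXXXXXXX"
  byte 3: read out[4]='X', append. Buffer now: "TXXXXXXXX"
  byte 4: read out[5]='X', append. Buffer now: "TXXXXXXXXX"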